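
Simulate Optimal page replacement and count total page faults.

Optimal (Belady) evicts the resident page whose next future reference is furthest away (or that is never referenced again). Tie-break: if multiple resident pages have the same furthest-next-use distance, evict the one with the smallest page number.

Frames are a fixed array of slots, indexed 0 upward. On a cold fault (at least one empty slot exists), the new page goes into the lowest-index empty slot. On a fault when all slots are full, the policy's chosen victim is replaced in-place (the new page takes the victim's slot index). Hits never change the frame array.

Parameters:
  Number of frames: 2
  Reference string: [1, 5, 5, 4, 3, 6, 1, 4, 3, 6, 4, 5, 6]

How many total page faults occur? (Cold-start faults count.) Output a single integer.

Answer: 9

Derivation:
Step 0: ref 1 → FAULT, frames=[1,-]
Step 1: ref 5 → FAULT, frames=[1,5]
Step 2: ref 5 → HIT, frames=[1,5]
Step 3: ref 4 → FAULT (evict 5), frames=[1,4]
Step 4: ref 3 → FAULT (evict 4), frames=[1,3]
Step 5: ref 6 → FAULT (evict 3), frames=[1,6]
Step 6: ref 1 → HIT, frames=[1,6]
Step 7: ref 4 → FAULT (evict 1), frames=[4,6]
Step 8: ref 3 → FAULT (evict 4), frames=[3,6]
Step 9: ref 6 → HIT, frames=[3,6]
Step 10: ref 4 → FAULT (evict 3), frames=[4,6]
Step 11: ref 5 → FAULT (evict 4), frames=[5,6]
Step 12: ref 6 → HIT, frames=[5,6]
Total faults: 9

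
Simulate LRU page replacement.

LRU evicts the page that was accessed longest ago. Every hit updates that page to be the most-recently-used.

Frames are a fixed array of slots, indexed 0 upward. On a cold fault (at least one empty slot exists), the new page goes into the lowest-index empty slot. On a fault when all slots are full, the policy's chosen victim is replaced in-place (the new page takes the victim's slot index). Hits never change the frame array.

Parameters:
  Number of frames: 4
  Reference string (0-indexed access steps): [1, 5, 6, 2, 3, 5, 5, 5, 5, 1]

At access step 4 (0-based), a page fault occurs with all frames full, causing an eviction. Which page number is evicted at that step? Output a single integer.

Step 0: ref 1 -> FAULT, frames=[1,-,-,-]
Step 1: ref 5 -> FAULT, frames=[1,5,-,-]
Step 2: ref 6 -> FAULT, frames=[1,5,6,-]
Step 3: ref 2 -> FAULT, frames=[1,5,6,2]
Step 4: ref 3 -> FAULT, evict 1, frames=[3,5,6,2]
At step 4: evicted page 1

Answer: 1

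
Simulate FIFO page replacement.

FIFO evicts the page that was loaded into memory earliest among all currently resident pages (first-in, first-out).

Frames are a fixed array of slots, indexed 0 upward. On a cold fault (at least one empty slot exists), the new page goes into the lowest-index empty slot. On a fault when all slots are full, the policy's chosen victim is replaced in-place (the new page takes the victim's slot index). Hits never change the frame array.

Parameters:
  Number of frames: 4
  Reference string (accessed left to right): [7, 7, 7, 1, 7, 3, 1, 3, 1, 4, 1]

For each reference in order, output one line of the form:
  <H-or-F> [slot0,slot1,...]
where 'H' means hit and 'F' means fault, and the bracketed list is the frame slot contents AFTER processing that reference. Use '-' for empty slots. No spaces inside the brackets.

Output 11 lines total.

F [7,-,-,-]
H [7,-,-,-]
H [7,-,-,-]
F [7,1,-,-]
H [7,1,-,-]
F [7,1,3,-]
H [7,1,3,-]
H [7,1,3,-]
H [7,1,3,-]
F [7,1,3,4]
H [7,1,3,4]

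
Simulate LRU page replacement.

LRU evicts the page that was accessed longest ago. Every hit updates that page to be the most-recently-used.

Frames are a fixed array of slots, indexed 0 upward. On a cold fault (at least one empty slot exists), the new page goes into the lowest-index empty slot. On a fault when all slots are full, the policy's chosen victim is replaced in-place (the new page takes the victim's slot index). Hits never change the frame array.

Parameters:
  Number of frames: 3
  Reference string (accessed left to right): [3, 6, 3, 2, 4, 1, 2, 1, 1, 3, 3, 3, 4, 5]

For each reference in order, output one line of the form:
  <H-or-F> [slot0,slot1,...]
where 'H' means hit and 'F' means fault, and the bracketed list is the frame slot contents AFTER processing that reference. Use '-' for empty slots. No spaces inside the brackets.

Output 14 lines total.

F [3,-,-]
F [3,6,-]
H [3,6,-]
F [3,6,2]
F [3,4,2]
F [1,4,2]
H [1,4,2]
H [1,4,2]
H [1,4,2]
F [1,3,2]
H [1,3,2]
H [1,3,2]
F [1,3,4]
F [5,3,4]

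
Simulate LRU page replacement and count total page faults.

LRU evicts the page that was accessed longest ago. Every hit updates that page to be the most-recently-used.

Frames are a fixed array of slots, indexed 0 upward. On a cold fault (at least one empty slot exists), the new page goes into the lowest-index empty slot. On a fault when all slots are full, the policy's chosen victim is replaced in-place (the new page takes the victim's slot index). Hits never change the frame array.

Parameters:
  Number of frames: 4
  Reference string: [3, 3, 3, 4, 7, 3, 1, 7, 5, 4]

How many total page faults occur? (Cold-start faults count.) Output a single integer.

Step 0: ref 3 → FAULT, frames=[3,-,-,-]
Step 1: ref 3 → HIT, frames=[3,-,-,-]
Step 2: ref 3 → HIT, frames=[3,-,-,-]
Step 3: ref 4 → FAULT, frames=[3,4,-,-]
Step 4: ref 7 → FAULT, frames=[3,4,7,-]
Step 5: ref 3 → HIT, frames=[3,4,7,-]
Step 6: ref 1 → FAULT, frames=[3,4,7,1]
Step 7: ref 7 → HIT, frames=[3,4,7,1]
Step 8: ref 5 → FAULT (evict 4), frames=[3,5,7,1]
Step 9: ref 4 → FAULT (evict 3), frames=[4,5,7,1]
Total faults: 6

Answer: 6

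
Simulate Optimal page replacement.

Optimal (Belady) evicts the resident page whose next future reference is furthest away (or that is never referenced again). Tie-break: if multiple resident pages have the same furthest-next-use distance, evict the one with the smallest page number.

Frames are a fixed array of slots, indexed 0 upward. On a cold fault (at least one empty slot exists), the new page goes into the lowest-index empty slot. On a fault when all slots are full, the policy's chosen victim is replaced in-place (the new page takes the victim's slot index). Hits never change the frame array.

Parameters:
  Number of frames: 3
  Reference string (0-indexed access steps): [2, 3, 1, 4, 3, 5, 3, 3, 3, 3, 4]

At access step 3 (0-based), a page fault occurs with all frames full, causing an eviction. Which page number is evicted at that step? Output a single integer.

Answer: 1

Derivation:
Step 0: ref 2 -> FAULT, frames=[2,-,-]
Step 1: ref 3 -> FAULT, frames=[2,3,-]
Step 2: ref 1 -> FAULT, frames=[2,3,1]
Step 3: ref 4 -> FAULT, evict 1, frames=[2,3,4]
At step 3: evicted page 1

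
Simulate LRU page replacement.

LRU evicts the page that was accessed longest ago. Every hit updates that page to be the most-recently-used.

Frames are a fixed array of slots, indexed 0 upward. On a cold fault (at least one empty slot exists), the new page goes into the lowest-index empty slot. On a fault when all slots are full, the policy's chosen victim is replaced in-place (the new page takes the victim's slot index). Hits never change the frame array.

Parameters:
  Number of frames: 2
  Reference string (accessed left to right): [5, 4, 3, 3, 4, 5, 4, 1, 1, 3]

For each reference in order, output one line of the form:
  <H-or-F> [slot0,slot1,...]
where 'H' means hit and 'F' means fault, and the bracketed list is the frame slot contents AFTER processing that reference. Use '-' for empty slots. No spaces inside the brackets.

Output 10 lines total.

F [5,-]
F [5,4]
F [3,4]
H [3,4]
H [3,4]
F [5,4]
H [5,4]
F [1,4]
H [1,4]
F [1,3]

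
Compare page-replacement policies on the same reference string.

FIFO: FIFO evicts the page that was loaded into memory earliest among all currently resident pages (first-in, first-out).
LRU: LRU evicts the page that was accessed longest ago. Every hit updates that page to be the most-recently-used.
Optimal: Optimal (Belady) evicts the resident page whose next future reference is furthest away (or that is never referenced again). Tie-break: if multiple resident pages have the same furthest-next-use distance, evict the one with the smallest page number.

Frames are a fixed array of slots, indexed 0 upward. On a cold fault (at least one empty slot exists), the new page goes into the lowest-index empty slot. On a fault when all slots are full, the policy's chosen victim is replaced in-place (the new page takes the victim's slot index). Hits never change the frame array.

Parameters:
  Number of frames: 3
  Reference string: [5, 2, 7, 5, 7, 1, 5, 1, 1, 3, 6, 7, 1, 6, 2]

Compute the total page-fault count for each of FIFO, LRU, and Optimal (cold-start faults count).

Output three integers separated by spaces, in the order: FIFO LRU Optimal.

Answer: 10 9 7

Derivation:
--- FIFO ---
  step 0: ref 5 -> FAULT, frames=[5,-,-] (faults so far: 1)
  step 1: ref 2 -> FAULT, frames=[5,2,-] (faults so far: 2)
  step 2: ref 7 -> FAULT, frames=[5,2,7] (faults so far: 3)
  step 3: ref 5 -> HIT, frames=[5,2,7] (faults so far: 3)
  step 4: ref 7 -> HIT, frames=[5,2,7] (faults so far: 3)
  step 5: ref 1 -> FAULT, evict 5, frames=[1,2,7] (faults so far: 4)
  step 6: ref 5 -> FAULT, evict 2, frames=[1,5,7] (faults so far: 5)
  step 7: ref 1 -> HIT, frames=[1,5,7] (faults so far: 5)
  step 8: ref 1 -> HIT, frames=[1,5,7] (faults so far: 5)
  step 9: ref 3 -> FAULT, evict 7, frames=[1,5,3] (faults so far: 6)
  step 10: ref 6 -> FAULT, evict 1, frames=[6,5,3] (faults so far: 7)
  step 11: ref 7 -> FAULT, evict 5, frames=[6,7,3] (faults so far: 8)
  step 12: ref 1 -> FAULT, evict 3, frames=[6,7,1] (faults so far: 9)
  step 13: ref 6 -> HIT, frames=[6,7,1] (faults so far: 9)
  step 14: ref 2 -> FAULT, evict 6, frames=[2,7,1] (faults so far: 10)
  FIFO total faults: 10
--- LRU ---
  step 0: ref 5 -> FAULT, frames=[5,-,-] (faults so far: 1)
  step 1: ref 2 -> FAULT, frames=[5,2,-] (faults so far: 2)
  step 2: ref 7 -> FAULT, frames=[5,2,7] (faults so far: 3)
  step 3: ref 5 -> HIT, frames=[5,2,7] (faults so far: 3)
  step 4: ref 7 -> HIT, frames=[5,2,7] (faults so far: 3)
  step 5: ref 1 -> FAULT, evict 2, frames=[5,1,7] (faults so far: 4)
  step 6: ref 5 -> HIT, frames=[5,1,7] (faults so far: 4)
  step 7: ref 1 -> HIT, frames=[5,1,7] (faults so far: 4)
  step 8: ref 1 -> HIT, frames=[5,1,7] (faults so far: 4)
  step 9: ref 3 -> FAULT, evict 7, frames=[5,1,3] (faults so far: 5)
  step 10: ref 6 -> FAULT, evict 5, frames=[6,1,3] (faults so far: 6)
  step 11: ref 7 -> FAULT, evict 1, frames=[6,7,3] (faults so far: 7)
  step 12: ref 1 -> FAULT, evict 3, frames=[6,7,1] (faults so far: 8)
  step 13: ref 6 -> HIT, frames=[6,7,1] (faults so far: 8)
  step 14: ref 2 -> FAULT, evict 7, frames=[6,2,1] (faults so far: 9)
  LRU total faults: 9
--- Optimal ---
  step 0: ref 5 -> FAULT, frames=[5,-,-] (faults so far: 1)
  step 1: ref 2 -> FAULT, frames=[5,2,-] (faults so far: 2)
  step 2: ref 7 -> FAULT, frames=[5,2,7] (faults so far: 3)
  step 3: ref 5 -> HIT, frames=[5,2,7] (faults so far: 3)
  step 4: ref 7 -> HIT, frames=[5,2,7] (faults so far: 3)
  step 5: ref 1 -> FAULT, evict 2, frames=[5,1,7] (faults so far: 4)
  step 6: ref 5 -> HIT, frames=[5,1,7] (faults so far: 4)
  step 7: ref 1 -> HIT, frames=[5,1,7] (faults so far: 4)
  step 8: ref 1 -> HIT, frames=[5,1,7] (faults so far: 4)
  step 9: ref 3 -> FAULT, evict 5, frames=[3,1,7] (faults so far: 5)
  step 10: ref 6 -> FAULT, evict 3, frames=[6,1,7] (faults so far: 6)
  step 11: ref 7 -> HIT, frames=[6,1,7] (faults so far: 6)
  step 12: ref 1 -> HIT, frames=[6,1,7] (faults so far: 6)
  step 13: ref 6 -> HIT, frames=[6,1,7] (faults so far: 6)
  step 14: ref 2 -> FAULT, evict 1, frames=[6,2,7] (faults so far: 7)
  Optimal total faults: 7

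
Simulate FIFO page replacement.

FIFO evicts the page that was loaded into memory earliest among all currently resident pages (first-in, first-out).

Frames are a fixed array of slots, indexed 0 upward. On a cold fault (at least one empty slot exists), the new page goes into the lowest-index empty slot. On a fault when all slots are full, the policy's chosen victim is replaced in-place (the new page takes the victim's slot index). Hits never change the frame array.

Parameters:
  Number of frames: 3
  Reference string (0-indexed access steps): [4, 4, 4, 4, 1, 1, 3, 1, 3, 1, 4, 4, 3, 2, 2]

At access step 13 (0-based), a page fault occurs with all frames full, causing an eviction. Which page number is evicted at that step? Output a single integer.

Answer: 4

Derivation:
Step 0: ref 4 -> FAULT, frames=[4,-,-]
Step 1: ref 4 -> HIT, frames=[4,-,-]
Step 2: ref 4 -> HIT, frames=[4,-,-]
Step 3: ref 4 -> HIT, frames=[4,-,-]
Step 4: ref 1 -> FAULT, frames=[4,1,-]
Step 5: ref 1 -> HIT, frames=[4,1,-]
Step 6: ref 3 -> FAULT, frames=[4,1,3]
Step 7: ref 1 -> HIT, frames=[4,1,3]
Step 8: ref 3 -> HIT, frames=[4,1,3]
Step 9: ref 1 -> HIT, frames=[4,1,3]
Step 10: ref 4 -> HIT, frames=[4,1,3]
Step 11: ref 4 -> HIT, frames=[4,1,3]
Step 12: ref 3 -> HIT, frames=[4,1,3]
Step 13: ref 2 -> FAULT, evict 4, frames=[2,1,3]
At step 13: evicted page 4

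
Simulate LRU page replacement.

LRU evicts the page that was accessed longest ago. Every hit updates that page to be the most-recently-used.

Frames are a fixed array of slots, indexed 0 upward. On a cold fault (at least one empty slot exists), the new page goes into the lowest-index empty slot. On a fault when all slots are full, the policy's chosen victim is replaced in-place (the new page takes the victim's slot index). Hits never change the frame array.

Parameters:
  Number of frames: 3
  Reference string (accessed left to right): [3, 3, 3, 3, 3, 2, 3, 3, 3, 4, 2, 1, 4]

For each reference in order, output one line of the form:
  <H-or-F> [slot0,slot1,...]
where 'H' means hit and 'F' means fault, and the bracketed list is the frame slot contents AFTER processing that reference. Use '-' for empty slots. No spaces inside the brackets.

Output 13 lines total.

F [3,-,-]
H [3,-,-]
H [3,-,-]
H [3,-,-]
H [3,-,-]
F [3,2,-]
H [3,2,-]
H [3,2,-]
H [3,2,-]
F [3,2,4]
H [3,2,4]
F [1,2,4]
H [1,2,4]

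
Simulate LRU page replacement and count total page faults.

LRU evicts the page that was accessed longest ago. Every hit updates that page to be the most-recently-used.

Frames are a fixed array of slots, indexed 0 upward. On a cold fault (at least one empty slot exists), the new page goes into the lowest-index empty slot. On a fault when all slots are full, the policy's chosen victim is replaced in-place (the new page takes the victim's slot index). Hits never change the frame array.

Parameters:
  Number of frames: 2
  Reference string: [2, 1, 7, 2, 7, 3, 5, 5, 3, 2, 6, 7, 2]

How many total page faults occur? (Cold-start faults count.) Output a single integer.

Step 0: ref 2 → FAULT, frames=[2,-]
Step 1: ref 1 → FAULT, frames=[2,1]
Step 2: ref 7 → FAULT (evict 2), frames=[7,1]
Step 3: ref 2 → FAULT (evict 1), frames=[7,2]
Step 4: ref 7 → HIT, frames=[7,2]
Step 5: ref 3 → FAULT (evict 2), frames=[7,3]
Step 6: ref 5 → FAULT (evict 7), frames=[5,3]
Step 7: ref 5 → HIT, frames=[5,3]
Step 8: ref 3 → HIT, frames=[5,3]
Step 9: ref 2 → FAULT (evict 5), frames=[2,3]
Step 10: ref 6 → FAULT (evict 3), frames=[2,6]
Step 11: ref 7 → FAULT (evict 2), frames=[7,6]
Step 12: ref 2 → FAULT (evict 6), frames=[7,2]
Total faults: 10

Answer: 10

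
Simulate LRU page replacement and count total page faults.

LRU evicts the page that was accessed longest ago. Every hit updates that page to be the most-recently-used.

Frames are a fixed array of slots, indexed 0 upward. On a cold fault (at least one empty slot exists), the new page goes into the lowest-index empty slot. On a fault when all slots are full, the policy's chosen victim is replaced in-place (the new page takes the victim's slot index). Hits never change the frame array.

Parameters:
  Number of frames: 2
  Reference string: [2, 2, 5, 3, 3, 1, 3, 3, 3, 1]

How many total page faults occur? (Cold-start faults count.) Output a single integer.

Answer: 4

Derivation:
Step 0: ref 2 → FAULT, frames=[2,-]
Step 1: ref 2 → HIT, frames=[2,-]
Step 2: ref 5 → FAULT, frames=[2,5]
Step 3: ref 3 → FAULT (evict 2), frames=[3,5]
Step 4: ref 3 → HIT, frames=[3,5]
Step 5: ref 1 → FAULT (evict 5), frames=[3,1]
Step 6: ref 3 → HIT, frames=[3,1]
Step 7: ref 3 → HIT, frames=[3,1]
Step 8: ref 3 → HIT, frames=[3,1]
Step 9: ref 1 → HIT, frames=[3,1]
Total faults: 4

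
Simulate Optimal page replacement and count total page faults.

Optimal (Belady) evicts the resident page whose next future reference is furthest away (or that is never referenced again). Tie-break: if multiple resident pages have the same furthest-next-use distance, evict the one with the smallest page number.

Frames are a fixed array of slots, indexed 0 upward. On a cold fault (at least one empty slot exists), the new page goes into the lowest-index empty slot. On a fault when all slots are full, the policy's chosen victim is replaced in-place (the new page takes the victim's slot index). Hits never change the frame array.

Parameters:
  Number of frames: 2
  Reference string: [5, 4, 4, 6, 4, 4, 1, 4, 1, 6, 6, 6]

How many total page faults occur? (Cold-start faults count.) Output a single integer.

Answer: 5

Derivation:
Step 0: ref 5 → FAULT, frames=[5,-]
Step 1: ref 4 → FAULT, frames=[5,4]
Step 2: ref 4 → HIT, frames=[5,4]
Step 3: ref 6 → FAULT (evict 5), frames=[6,4]
Step 4: ref 4 → HIT, frames=[6,4]
Step 5: ref 4 → HIT, frames=[6,4]
Step 6: ref 1 → FAULT (evict 6), frames=[1,4]
Step 7: ref 4 → HIT, frames=[1,4]
Step 8: ref 1 → HIT, frames=[1,4]
Step 9: ref 6 → FAULT (evict 1), frames=[6,4]
Step 10: ref 6 → HIT, frames=[6,4]
Step 11: ref 6 → HIT, frames=[6,4]
Total faults: 5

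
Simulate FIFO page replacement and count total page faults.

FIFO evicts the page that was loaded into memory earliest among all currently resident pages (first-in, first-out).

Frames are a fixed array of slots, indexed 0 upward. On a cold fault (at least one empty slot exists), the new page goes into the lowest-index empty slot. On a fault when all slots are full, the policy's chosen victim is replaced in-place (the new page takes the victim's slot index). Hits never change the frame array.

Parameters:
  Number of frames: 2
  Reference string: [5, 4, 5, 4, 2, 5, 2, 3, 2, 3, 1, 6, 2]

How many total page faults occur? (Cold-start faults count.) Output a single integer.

Answer: 9

Derivation:
Step 0: ref 5 → FAULT, frames=[5,-]
Step 1: ref 4 → FAULT, frames=[5,4]
Step 2: ref 5 → HIT, frames=[5,4]
Step 3: ref 4 → HIT, frames=[5,4]
Step 4: ref 2 → FAULT (evict 5), frames=[2,4]
Step 5: ref 5 → FAULT (evict 4), frames=[2,5]
Step 6: ref 2 → HIT, frames=[2,5]
Step 7: ref 3 → FAULT (evict 2), frames=[3,5]
Step 8: ref 2 → FAULT (evict 5), frames=[3,2]
Step 9: ref 3 → HIT, frames=[3,2]
Step 10: ref 1 → FAULT (evict 3), frames=[1,2]
Step 11: ref 6 → FAULT (evict 2), frames=[1,6]
Step 12: ref 2 → FAULT (evict 1), frames=[2,6]
Total faults: 9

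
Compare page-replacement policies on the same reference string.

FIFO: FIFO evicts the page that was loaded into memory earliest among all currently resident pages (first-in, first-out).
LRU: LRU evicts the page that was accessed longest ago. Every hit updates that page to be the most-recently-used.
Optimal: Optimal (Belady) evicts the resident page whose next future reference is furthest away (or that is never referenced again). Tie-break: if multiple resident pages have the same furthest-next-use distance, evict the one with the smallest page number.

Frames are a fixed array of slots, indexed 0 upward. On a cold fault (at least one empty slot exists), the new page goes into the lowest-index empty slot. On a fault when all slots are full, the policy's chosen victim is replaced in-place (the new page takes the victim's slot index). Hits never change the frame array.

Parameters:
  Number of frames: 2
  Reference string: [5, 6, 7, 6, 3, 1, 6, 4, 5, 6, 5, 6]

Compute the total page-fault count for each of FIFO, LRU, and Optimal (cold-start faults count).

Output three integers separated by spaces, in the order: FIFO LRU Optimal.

--- FIFO ---
  step 0: ref 5 -> FAULT, frames=[5,-] (faults so far: 1)
  step 1: ref 6 -> FAULT, frames=[5,6] (faults so far: 2)
  step 2: ref 7 -> FAULT, evict 5, frames=[7,6] (faults so far: 3)
  step 3: ref 6 -> HIT, frames=[7,6] (faults so far: 3)
  step 4: ref 3 -> FAULT, evict 6, frames=[7,3] (faults so far: 4)
  step 5: ref 1 -> FAULT, evict 7, frames=[1,3] (faults so far: 5)
  step 6: ref 6 -> FAULT, evict 3, frames=[1,6] (faults so far: 6)
  step 7: ref 4 -> FAULT, evict 1, frames=[4,6] (faults so far: 7)
  step 8: ref 5 -> FAULT, evict 6, frames=[4,5] (faults so far: 8)
  step 9: ref 6 -> FAULT, evict 4, frames=[6,5] (faults so far: 9)
  step 10: ref 5 -> HIT, frames=[6,5] (faults so far: 9)
  step 11: ref 6 -> HIT, frames=[6,5] (faults so far: 9)
  FIFO total faults: 9
--- LRU ---
  step 0: ref 5 -> FAULT, frames=[5,-] (faults so far: 1)
  step 1: ref 6 -> FAULT, frames=[5,6] (faults so far: 2)
  step 2: ref 7 -> FAULT, evict 5, frames=[7,6] (faults so far: 3)
  step 3: ref 6 -> HIT, frames=[7,6] (faults so far: 3)
  step 4: ref 3 -> FAULT, evict 7, frames=[3,6] (faults so far: 4)
  step 5: ref 1 -> FAULT, evict 6, frames=[3,1] (faults so far: 5)
  step 6: ref 6 -> FAULT, evict 3, frames=[6,1] (faults so far: 6)
  step 7: ref 4 -> FAULT, evict 1, frames=[6,4] (faults so far: 7)
  step 8: ref 5 -> FAULT, evict 6, frames=[5,4] (faults so far: 8)
  step 9: ref 6 -> FAULT, evict 4, frames=[5,6] (faults so far: 9)
  step 10: ref 5 -> HIT, frames=[5,6] (faults so far: 9)
  step 11: ref 6 -> HIT, frames=[5,6] (faults so far: 9)
  LRU total faults: 9
--- Optimal ---
  step 0: ref 5 -> FAULT, frames=[5,-] (faults so far: 1)
  step 1: ref 6 -> FAULT, frames=[5,6] (faults so far: 2)
  step 2: ref 7 -> FAULT, evict 5, frames=[7,6] (faults so far: 3)
  step 3: ref 6 -> HIT, frames=[7,6] (faults so far: 3)
  step 4: ref 3 -> FAULT, evict 7, frames=[3,6] (faults so far: 4)
  step 5: ref 1 -> FAULT, evict 3, frames=[1,6] (faults so far: 5)
  step 6: ref 6 -> HIT, frames=[1,6] (faults so far: 5)
  step 7: ref 4 -> FAULT, evict 1, frames=[4,6] (faults so far: 6)
  step 8: ref 5 -> FAULT, evict 4, frames=[5,6] (faults so far: 7)
  step 9: ref 6 -> HIT, frames=[5,6] (faults so far: 7)
  step 10: ref 5 -> HIT, frames=[5,6] (faults so far: 7)
  step 11: ref 6 -> HIT, frames=[5,6] (faults so far: 7)
  Optimal total faults: 7

Answer: 9 9 7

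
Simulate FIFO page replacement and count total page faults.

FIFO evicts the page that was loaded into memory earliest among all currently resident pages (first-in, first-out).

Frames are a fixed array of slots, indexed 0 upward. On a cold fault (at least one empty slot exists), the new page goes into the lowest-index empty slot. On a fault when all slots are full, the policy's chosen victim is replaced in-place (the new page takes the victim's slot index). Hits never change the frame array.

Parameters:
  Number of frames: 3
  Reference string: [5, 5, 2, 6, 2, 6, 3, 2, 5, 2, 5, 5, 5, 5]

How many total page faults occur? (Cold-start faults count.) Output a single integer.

Answer: 6

Derivation:
Step 0: ref 5 → FAULT, frames=[5,-,-]
Step 1: ref 5 → HIT, frames=[5,-,-]
Step 2: ref 2 → FAULT, frames=[5,2,-]
Step 3: ref 6 → FAULT, frames=[5,2,6]
Step 4: ref 2 → HIT, frames=[5,2,6]
Step 5: ref 6 → HIT, frames=[5,2,6]
Step 6: ref 3 → FAULT (evict 5), frames=[3,2,6]
Step 7: ref 2 → HIT, frames=[3,2,6]
Step 8: ref 5 → FAULT (evict 2), frames=[3,5,6]
Step 9: ref 2 → FAULT (evict 6), frames=[3,5,2]
Step 10: ref 5 → HIT, frames=[3,5,2]
Step 11: ref 5 → HIT, frames=[3,5,2]
Step 12: ref 5 → HIT, frames=[3,5,2]
Step 13: ref 5 → HIT, frames=[3,5,2]
Total faults: 6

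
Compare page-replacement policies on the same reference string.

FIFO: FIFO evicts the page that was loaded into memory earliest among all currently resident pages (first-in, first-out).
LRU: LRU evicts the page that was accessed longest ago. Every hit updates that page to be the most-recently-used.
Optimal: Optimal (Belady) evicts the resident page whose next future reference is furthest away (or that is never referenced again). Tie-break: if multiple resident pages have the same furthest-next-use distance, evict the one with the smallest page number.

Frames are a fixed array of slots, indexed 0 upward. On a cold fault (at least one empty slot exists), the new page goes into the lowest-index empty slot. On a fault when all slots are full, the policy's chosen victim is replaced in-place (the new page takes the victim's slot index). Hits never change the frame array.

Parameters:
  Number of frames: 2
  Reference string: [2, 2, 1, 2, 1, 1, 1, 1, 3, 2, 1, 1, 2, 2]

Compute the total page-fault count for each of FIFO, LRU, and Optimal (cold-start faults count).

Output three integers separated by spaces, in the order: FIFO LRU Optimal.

Answer: 5 5 4

Derivation:
--- FIFO ---
  step 0: ref 2 -> FAULT, frames=[2,-] (faults so far: 1)
  step 1: ref 2 -> HIT, frames=[2,-] (faults so far: 1)
  step 2: ref 1 -> FAULT, frames=[2,1] (faults so far: 2)
  step 3: ref 2 -> HIT, frames=[2,1] (faults so far: 2)
  step 4: ref 1 -> HIT, frames=[2,1] (faults so far: 2)
  step 5: ref 1 -> HIT, frames=[2,1] (faults so far: 2)
  step 6: ref 1 -> HIT, frames=[2,1] (faults so far: 2)
  step 7: ref 1 -> HIT, frames=[2,1] (faults so far: 2)
  step 8: ref 3 -> FAULT, evict 2, frames=[3,1] (faults so far: 3)
  step 9: ref 2 -> FAULT, evict 1, frames=[3,2] (faults so far: 4)
  step 10: ref 1 -> FAULT, evict 3, frames=[1,2] (faults so far: 5)
  step 11: ref 1 -> HIT, frames=[1,2] (faults so far: 5)
  step 12: ref 2 -> HIT, frames=[1,2] (faults so far: 5)
  step 13: ref 2 -> HIT, frames=[1,2] (faults so far: 5)
  FIFO total faults: 5
--- LRU ---
  step 0: ref 2 -> FAULT, frames=[2,-] (faults so far: 1)
  step 1: ref 2 -> HIT, frames=[2,-] (faults so far: 1)
  step 2: ref 1 -> FAULT, frames=[2,1] (faults so far: 2)
  step 3: ref 2 -> HIT, frames=[2,1] (faults so far: 2)
  step 4: ref 1 -> HIT, frames=[2,1] (faults so far: 2)
  step 5: ref 1 -> HIT, frames=[2,1] (faults so far: 2)
  step 6: ref 1 -> HIT, frames=[2,1] (faults so far: 2)
  step 7: ref 1 -> HIT, frames=[2,1] (faults so far: 2)
  step 8: ref 3 -> FAULT, evict 2, frames=[3,1] (faults so far: 3)
  step 9: ref 2 -> FAULT, evict 1, frames=[3,2] (faults so far: 4)
  step 10: ref 1 -> FAULT, evict 3, frames=[1,2] (faults so far: 5)
  step 11: ref 1 -> HIT, frames=[1,2] (faults so far: 5)
  step 12: ref 2 -> HIT, frames=[1,2] (faults so far: 5)
  step 13: ref 2 -> HIT, frames=[1,2] (faults so far: 5)
  LRU total faults: 5
--- Optimal ---
  step 0: ref 2 -> FAULT, frames=[2,-] (faults so far: 1)
  step 1: ref 2 -> HIT, frames=[2,-] (faults so far: 1)
  step 2: ref 1 -> FAULT, frames=[2,1] (faults so far: 2)
  step 3: ref 2 -> HIT, frames=[2,1] (faults so far: 2)
  step 4: ref 1 -> HIT, frames=[2,1] (faults so far: 2)
  step 5: ref 1 -> HIT, frames=[2,1] (faults so far: 2)
  step 6: ref 1 -> HIT, frames=[2,1] (faults so far: 2)
  step 7: ref 1 -> HIT, frames=[2,1] (faults so far: 2)
  step 8: ref 3 -> FAULT, evict 1, frames=[2,3] (faults so far: 3)
  step 9: ref 2 -> HIT, frames=[2,3] (faults so far: 3)
  step 10: ref 1 -> FAULT, evict 3, frames=[2,1] (faults so far: 4)
  step 11: ref 1 -> HIT, frames=[2,1] (faults so far: 4)
  step 12: ref 2 -> HIT, frames=[2,1] (faults so far: 4)
  step 13: ref 2 -> HIT, frames=[2,1] (faults so far: 4)
  Optimal total faults: 4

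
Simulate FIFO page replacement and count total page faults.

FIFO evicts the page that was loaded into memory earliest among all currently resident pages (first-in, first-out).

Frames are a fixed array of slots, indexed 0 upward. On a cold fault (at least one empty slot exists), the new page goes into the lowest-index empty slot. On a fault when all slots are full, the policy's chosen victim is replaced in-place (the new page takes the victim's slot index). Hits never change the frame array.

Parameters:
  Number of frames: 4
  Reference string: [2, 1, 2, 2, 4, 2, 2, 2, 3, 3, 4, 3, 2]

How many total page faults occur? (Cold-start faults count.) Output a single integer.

Answer: 4

Derivation:
Step 0: ref 2 → FAULT, frames=[2,-,-,-]
Step 1: ref 1 → FAULT, frames=[2,1,-,-]
Step 2: ref 2 → HIT, frames=[2,1,-,-]
Step 3: ref 2 → HIT, frames=[2,1,-,-]
Step 4: ref 4 → FAULT, frames=[2,1,4,-]
Step 5: ref 2 → HIT, frames=[2,1,4,-]
Step 6: ref 2 → HIT, frames=[2,1,4,-]
Step 7: ref 2 → HIT, frames=[2,1,4,-]
Step 8: ref 3 → FAULT, frames=[2,1,4,3]
Step 9: ref 3 → HIT, frames=[2,1,4,3]
Step 10: ref 4 → HIT, frames=[2,1,4,3]
Step 11: ref 3 → HIT, frames=[2,1,4,3]
Step 12: ref 2 → HIT, frames=[2,1,4,3]
Total faults: 4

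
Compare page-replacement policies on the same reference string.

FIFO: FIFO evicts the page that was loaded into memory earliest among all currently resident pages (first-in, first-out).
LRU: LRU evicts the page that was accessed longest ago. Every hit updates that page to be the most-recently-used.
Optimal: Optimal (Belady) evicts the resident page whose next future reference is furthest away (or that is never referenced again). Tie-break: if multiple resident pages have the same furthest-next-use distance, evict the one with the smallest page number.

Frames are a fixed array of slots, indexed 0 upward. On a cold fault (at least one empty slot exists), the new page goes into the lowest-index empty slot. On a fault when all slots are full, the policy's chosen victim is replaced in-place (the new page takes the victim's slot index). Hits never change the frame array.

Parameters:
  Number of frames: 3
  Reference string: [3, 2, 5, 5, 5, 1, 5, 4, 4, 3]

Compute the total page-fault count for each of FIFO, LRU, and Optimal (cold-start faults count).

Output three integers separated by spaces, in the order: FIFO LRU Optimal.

--- FIFO ---
  step 0: ref 3 -> FAULT, frames=[3,-,-] (faults so far: 1)
  step 1: ref 2 -> FAULT, frames=[3,2,-] (faults so far: 2)
  step 2: ref 5 -> FAULT, frames=[3,2,5] (faults so far: 3)
  step 3: ref 5 -> HIT, frames=[3,2,5] (faults so far: 3)
  step 4: ref 5 -> HIT, frames=[3,2,5] (faults so far: 3)
  step 5: ref 1 -> FAULT, evict 3, frames=[1,2,5] (faults so far: 4)
  step 6: ref 5 -> HIT, frames=[1,2,5] (faults so far: 4)
  step 7: ref 4 -> FAULT, evict 2, frames=[1,4,5] (faults so far: 5)
  step 8: ref 4 -> HIT, frames=[1,4,5] (faults so far: 5)
  step 9: ref 3 -> FAULT, evict 5, frames=[1,4,3] (faults so far: 6)
  FIFO total faults: 6
--- LRU ---
  step 0: ref 3 -> FAULT, frames=[3,-,-] (faults so far: 1)
  step 1: ref 2 -> FAULT, frames=[3,2,-] (faults so far: 2)
  step 2: ref 5 -> FAULT, frames=[3,2,5] (faults so far: 3)
  step 3: ref 5 -> HIT, frames=[3,2,5] (faults so far: 3)
  step 4: ref 5 -> HIT, frames=[3,2,5] (faults so far: 3)
  step 5: ref 1 -> FAULT, evict 3, frames=[1,2,5] (faults so far: 4)
  step 6: ref 5 -> HIT, frames=[1,2,5] (faults so far: 4)
  step 7: ref 4 -> FAULT, evict 2, frames=[1,4,5] (faults so far: 5)
  step 8: ref 4 -> HIT, frames=[1,4,5] (faults so far: 5)
  step 9: ref 3 -> FAULT, evict 1, frames=[3,4,5] (faults so far: 6)
  LRU total faults: 6
--- Optimal ---
  step 0: ref 3 -> FAULT, frames=[3,-,-] (faults so far: 1)
  step 1: ref 2 -> FAULT, frames=[3,2,-] (faults so far: 2)
  step 2: ref 5 -> FAULT, frames=[3,2,5] (faults so far: 3)
  step 3: ref 5 -> HIT, frames=[3,2,5] (faults so far: 3)
  step 4: ref 5 -> HIT, frames=[3,2,5] (faults so far: 3)
  step 5: ref 1 -> FAULT, evict 2, frames=[3,1,5] (faults so far: 4)
  step 6: ref 5 -> HIT, frames=[3,1,5] (faults so far: 4)
  step 7: ref 4 -> FAULT, evict 1, frames=[3,4,5] (faults so far: 5)
  step 8: ref 4 -> HIT, frames=[3,4,5] (faults so far: 5)
  step 9: ref 3 -> HIT, frames=[3,4,5] (faults so far: 5)
  Optimal total faults: 5

Answer: 6 6 5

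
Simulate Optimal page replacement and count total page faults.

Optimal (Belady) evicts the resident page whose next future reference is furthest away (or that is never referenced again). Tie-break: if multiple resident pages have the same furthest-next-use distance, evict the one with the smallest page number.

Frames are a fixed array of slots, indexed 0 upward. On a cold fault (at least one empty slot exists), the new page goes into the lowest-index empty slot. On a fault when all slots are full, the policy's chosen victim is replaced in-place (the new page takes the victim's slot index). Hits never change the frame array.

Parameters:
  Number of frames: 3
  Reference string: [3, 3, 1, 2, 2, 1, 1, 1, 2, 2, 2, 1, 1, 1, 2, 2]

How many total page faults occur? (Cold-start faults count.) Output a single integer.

Answer: 3

Derivation:
Step 0: ref 3 → FAULT, frames=[3,-,-]
Step 1: ref 3 → HIT, frames=[3,-,-]
Step 2: ref 1 → FAULT, frames=[3,1,-]
Step 3: ref 2 → FAULT, frames=[3,1,2]
Step 4: ref 2 → HIT, frames=[3,1,2]
Step 5: ref 1 → HIT, frames=[3,1,2]
Step 6: ref 1 → HIT, frames=[3,1,2]
Step 7: ref 1 → HIT, frames=[3,1,2]
Step 8: ref 2 → HIT, frames=[3,1,2]
Step 9: ref 2 → HIT, frames=[3,1,2]
Step 10: ref 2 → HIT, frames=[3,1,2]
Step 11: ref 1 → HIT, frames=[3,1,2]
Step 12: ref 1 → HIT, frames=[3,1,2]
Step 13: ref 1 → HIT, frames=[3,1,2]
Step 14: ref 2 → HIT, frames=[3,1,2]
Step 15: ref 2 → HIT, frames=[3,1,2]
Total faults: 3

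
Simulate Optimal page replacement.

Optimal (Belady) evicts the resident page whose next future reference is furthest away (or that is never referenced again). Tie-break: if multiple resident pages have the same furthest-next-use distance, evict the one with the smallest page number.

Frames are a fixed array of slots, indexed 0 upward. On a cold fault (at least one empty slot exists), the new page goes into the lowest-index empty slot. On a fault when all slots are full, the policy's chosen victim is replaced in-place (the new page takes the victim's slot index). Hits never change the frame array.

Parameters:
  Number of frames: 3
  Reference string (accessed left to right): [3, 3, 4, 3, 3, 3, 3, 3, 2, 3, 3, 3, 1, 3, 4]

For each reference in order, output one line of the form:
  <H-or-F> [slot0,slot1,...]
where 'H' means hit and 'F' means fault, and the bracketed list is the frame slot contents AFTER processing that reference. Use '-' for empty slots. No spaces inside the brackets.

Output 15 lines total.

F [3,-,-]
H [3,-,-]
F [3,4,-]
H [3,4,-]
H [3,4,-]
H [3,4,-]
H [3,4,-]
H [3,4,-]
F [3,4,2]
H [3,4,2]
H [3,4,2]
H [3,4,2]
F [3,4,1]
H [3,4,1]
H [3,4,1]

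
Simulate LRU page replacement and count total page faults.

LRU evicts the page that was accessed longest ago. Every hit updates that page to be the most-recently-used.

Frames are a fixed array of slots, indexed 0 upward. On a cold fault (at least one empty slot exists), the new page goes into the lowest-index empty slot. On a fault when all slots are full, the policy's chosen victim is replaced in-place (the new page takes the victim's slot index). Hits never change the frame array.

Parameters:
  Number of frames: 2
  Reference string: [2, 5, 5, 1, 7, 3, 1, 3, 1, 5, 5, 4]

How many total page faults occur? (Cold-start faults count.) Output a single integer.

Answer: 8

Derivation:
Step 0: ref 2 → FAULT, frames=[2,-]
Step 1: ref 5 → FAULT, frames=[2,5]
Step 2: ref 5 → HIT, frames=[2,5]
Step 3: ref 1 → FAULT (evict 2), frames=[1,5]
Step 4: ref 7 → FAULT (evict 5), frames=[1,7]
Step 5: ref 3 → FAULT (evict 1), frames=[3,7]
Step 6: ref 1 → FAULT (evict 7), frames=[3,1]
Step 7: ref 3 → HIT, frames=[3,1]
Step 8: ref 1 → HIT, frames=[3,1]
Step 9: ref 5 → FAULT (evict 3), frames=[5,1]
Step 10: ref 5 → HIT, frames=[5,1]
Step 11: ref 4 → FAULT (evict 1), frames=[5,4]
Total faults: 8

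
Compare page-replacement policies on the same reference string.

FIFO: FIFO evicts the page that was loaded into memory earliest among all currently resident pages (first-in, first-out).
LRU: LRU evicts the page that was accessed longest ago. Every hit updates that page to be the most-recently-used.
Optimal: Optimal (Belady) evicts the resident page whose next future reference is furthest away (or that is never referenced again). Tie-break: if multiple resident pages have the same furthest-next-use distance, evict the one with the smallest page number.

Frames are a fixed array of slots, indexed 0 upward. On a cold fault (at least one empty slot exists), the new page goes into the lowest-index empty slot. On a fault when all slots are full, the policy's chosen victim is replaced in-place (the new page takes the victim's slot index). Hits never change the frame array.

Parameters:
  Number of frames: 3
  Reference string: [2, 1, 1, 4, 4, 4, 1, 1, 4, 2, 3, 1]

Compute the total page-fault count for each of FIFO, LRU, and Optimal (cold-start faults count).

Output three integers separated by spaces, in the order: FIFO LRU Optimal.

Answer: 4 5 4

Derivation:
--- FIFO ---
  step 0: ref 2 -> FAULT, frames=[2,-,-] (faults so far: 1)
  step 1: ref 1 -> FAULT, frames=[2,1,-] (faults so far: 2)
  step 2: ref 1 -> HIT, frames=[2,1,-] (faults so far: 2)
  step 3: ref 4 -> FAULT, frames=[2,1,4] (faults so far: 3)
  step 4: ref 4 -> HIT, frames=[2,1,4] (faults so far: 3)
  step 5: ref 4 -> HIT, frames=[2,1,4] (faults so far: 3)
  step 6: ref 1 -> HIT, frames=[2,1,4] (faults so far: 3)
  step 7: ref 1 -> HIT, frames=[2,1,4] (faults so far: 3)
  step 8: ref 4 -> HIT, frames=[2,1,4] (faults so far: 3)
  step 9: ref 2 -> HIT, frames=[2,1,4] (faults so far: 3)
  step 10: ref 3 -> FAULT, evict 2, frames=[3,1,4] (faults so far: 4)
  step 11: ref 1 -> HIT, frames=[3,1,4] (faults so far: 4)
  FIFO total faults: 4
--- LRU ---
  step 0: ref 2 -> FAULT, frames=[2,-,-] (faults so far: 1)
  step 1: ref 1 -> FAULT, frames=[2,1,-] (faults so far: 2)
  step 2: ref 1 -> HIT, frames=[2,1,-] (faults so far: 2)
  step 3: ref 4 -> FAULT, frames=[2,1,4] (faults so far: 3)
  step 4: ref 4 -> HIT, frames=[2,1,4] (faults so far: 3)
  step 5: ref 4 -> HIT, frames=[2,1,4] (faults so far: 3)
  step 6: ref 1 -> HIT, frames=[2,1,4] (faults so far: 3)
  step 7: ref 1 -> HIT, frames=[2,1,4] (faults so far: 3)
  step 8: ref 4 -> HIT, frames=[2,1,4] (faults so far: 3)
  step 9: ref 2 -> HIT, frames=[2,1,4] (faults so far: 3)
  step 10: ref 3 -> FAULT, evict 1, frames=[2,3,4] (faults so far: 4)
  step 11: ref 1 -> FAULT, evict 4, frames=[2,3,1] (faults so far: 5)
  LRU total faults: 5
--- Optimal ---
  step 0: ref 2 -> FAULT, frames=[2,-,-] (faults so far: 1)
  step 1: ref 1 -> FAULT, frames=[2,1,-] (faults so far: 2)
  step 2: ref 1 -> HIT, frames=[2,1,-] (faults so far: 2)
  step 3: ref 4 -> FAULT, frames=[2,1,4] (faults so far: 3)
  step 4: ref 4 -> HIT, frames=[2,1,4] (faults so far: 3)
  step 5: ref 4 -> HIT, frames=[2,1,4] (faults so far: 3)
  step 6: ref 1 -> HIT, frames=[2,1,4] (faults so far: 3)
  step 7: ref 1 -> HIT, frames=[2,1,4] (faults so far: 3)
  step 8: ref 4 -> HIT, frames=[2,1,4] (faults so far: 3)
  step 9: ref 2 -> HIT, frames=[2,1,4] (faults so far: 3)
  step 10: ref 3 -> FAULT, evict 2, frames=[3,1,4] (faults so far: 4)
  step 11: ref 1 -> HIT, frames=[3,1,4] (faults so far: 4)
  Optimal total faults: 4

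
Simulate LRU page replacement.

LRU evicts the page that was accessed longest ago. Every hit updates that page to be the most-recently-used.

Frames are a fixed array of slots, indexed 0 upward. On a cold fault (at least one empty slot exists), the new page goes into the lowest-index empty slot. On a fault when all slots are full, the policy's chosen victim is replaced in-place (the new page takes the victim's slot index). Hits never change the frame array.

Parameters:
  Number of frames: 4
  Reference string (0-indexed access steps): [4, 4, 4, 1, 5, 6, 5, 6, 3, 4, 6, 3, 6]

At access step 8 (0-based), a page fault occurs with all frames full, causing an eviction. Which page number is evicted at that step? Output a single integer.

Answer: 4

Derivation:
Step 0: ref 4 -> FAULT, frames=[4,-,-,-]
Step 1: ref 4 -> HIT, frames=[4,-,-,-]
Step 2: ref 4 -> HIT, frames=[4,-,-,-]
Step 3: ref 1 -> FAULT, frames=[4,1,-,-]
Step 4: ref 5 -> FAULT, frames=[4,1,5,-]
Step 5: ref 6 -> FAULT, frames=[4,1,5,6]
Step 6: ref 5 -> HIT, frames=[4,1,5,6]
Step 7: ref 6 -> HIT, frames=[4,1,5,6]
Step 8: ref 3 -> FAULT, evict 4, frames=[3,1,5,6]
At step 8: evicted page 4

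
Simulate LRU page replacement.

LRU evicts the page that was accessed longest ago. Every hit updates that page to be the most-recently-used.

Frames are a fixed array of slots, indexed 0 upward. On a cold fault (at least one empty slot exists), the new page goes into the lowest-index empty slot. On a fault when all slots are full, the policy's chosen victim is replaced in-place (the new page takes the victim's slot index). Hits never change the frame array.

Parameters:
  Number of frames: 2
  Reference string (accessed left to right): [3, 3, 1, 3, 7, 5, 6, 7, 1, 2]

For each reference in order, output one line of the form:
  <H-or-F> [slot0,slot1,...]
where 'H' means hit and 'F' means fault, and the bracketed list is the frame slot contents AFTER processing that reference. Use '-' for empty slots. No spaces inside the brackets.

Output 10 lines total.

F [3,-]
H [3,-]
F [3,1]
H [3,1]
F [3,7]
F [5,7]
F [5,6]
F [7,6]
F [7,1]
F [2,1]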